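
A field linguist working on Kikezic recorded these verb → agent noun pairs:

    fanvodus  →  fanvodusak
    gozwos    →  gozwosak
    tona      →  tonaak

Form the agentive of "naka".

Every pair shown (fanvodus → fanvodusak, gozwos → gozwosak, tona → tonaak) follows the same rule: add -ak.
So naka → nakaak.

nakaak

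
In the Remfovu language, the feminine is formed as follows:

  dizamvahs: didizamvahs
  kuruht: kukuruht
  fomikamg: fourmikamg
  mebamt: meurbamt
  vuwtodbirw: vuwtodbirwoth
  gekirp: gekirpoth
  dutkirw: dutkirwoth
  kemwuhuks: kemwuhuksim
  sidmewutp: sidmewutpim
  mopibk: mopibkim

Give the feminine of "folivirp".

folivirpoth

kuruht and mebamt both end in -t yet inflect differently (kukuruht, meurbamt), so the final letter is not what conditions the rule; the second-to-last letter is.
"folivirp" has second-to-last letter 'r'. The stems whose second-to-last letter is 'r' (vuwtodbirw → vuwtodbirwoth, gekirp → gekirpoth, dutkirw → dutkirwoth) add -oth.
The other patterns: stems whose second-to-last letter is 'h' repeat the first consonant+vowel as a prefix; stems whose second-to-last letter is 'm' insert -ur- after the first vowel; stems whose second-to-last letter is 'b', 'k' or 't' add -im.
So folivirp → folivirpoth.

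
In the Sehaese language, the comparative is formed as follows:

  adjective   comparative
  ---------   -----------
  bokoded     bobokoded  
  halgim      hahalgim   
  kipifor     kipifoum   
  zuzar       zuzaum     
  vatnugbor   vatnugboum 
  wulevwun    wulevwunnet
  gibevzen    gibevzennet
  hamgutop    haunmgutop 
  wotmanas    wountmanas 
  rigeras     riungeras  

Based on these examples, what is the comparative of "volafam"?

vovolafam

"volafam" ends in -m. The one such stem in the data (halgim → hahalgim) repeats the first consonant+vowel as a prefix (as does bokoded), so the same rule applies.
So volafam → vovolafam.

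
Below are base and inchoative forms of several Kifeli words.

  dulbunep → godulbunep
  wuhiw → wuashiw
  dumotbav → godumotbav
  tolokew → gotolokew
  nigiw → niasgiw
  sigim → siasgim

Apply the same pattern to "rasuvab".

gorasuvab

wuhiw and tolokew both end in -w yet inflect differently (wuashiw, gotolokew), so the final letter is not what conditions the rule; the number of vowels is.
"rasuvab" has 3 vowels. The stems with 3 vowels (tolokew → gotolokew, dumotbav → godumotbav, dulbunep → godulbunep) add the prefix go-.
So rasuvab → gorasuvab.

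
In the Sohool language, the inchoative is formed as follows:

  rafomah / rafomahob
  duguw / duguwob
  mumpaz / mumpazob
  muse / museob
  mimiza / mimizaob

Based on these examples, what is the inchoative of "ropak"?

ropakob

Every pair shown (rafomah → rafomahob, duguw → duguwob, mumpaz → mumpazob, …) follows the same rule: add -ob.
So ropak → ropakob.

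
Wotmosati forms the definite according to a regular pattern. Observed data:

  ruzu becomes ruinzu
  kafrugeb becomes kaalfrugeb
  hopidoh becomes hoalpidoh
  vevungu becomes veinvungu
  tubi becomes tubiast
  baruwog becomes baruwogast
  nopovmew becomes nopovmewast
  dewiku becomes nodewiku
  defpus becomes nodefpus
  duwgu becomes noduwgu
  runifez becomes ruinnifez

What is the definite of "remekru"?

"remekru" begins with r-. The stems beginning with r- (runifez → ruinnifez, ruzu → ruinzu) insert -in- after the first vowel.
So remekru → reinmekru.

reinmekru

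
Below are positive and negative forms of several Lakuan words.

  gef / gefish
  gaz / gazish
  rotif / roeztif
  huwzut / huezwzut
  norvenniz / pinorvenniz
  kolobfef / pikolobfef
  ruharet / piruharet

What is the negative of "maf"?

gef and rotif both end in -f yet inflect differently (gefish, roeztif), so the final letter is not what conditions the rule; the number of vowels is.
"maf" has 1 vowel. The stems with 1 vowel (gef → gefish, gaz → gazish) add -ish.
So maf → mafish.

mafish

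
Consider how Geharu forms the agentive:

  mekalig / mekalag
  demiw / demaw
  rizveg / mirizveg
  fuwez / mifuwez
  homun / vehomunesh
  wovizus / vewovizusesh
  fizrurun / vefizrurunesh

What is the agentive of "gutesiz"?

mekalig and rizveg both end in -g yet inflect differently (mekalag, mirizveg), so the final letter is not what conditions the rule; the last vowel is.
"gutesiz" has last vowel 'i'. The stems whose last vowel is 'i' (mekalig → mekalag, demiw → demaw) change the last vowel to 'a'.
So gutesiz → gutesaz.

gutesaz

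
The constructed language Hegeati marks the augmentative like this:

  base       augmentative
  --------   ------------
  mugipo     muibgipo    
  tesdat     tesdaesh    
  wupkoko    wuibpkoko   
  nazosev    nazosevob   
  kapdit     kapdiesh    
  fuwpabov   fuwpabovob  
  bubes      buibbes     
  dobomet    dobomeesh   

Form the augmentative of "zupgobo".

zuibpgobo

nazosev and dobomet both have last vowel 'e' yet inflect differently (nazosevob, dobomeesh), so the last vowel is not what conditions the rule; the final letter is.
"zupgobo" ends in -o. The stems ending in -o (wupkoko → wuibpkoko, mugipo → muibgipo) insert -ib- after the first vowel.
The other patterns: stems ending in -v add -ob; stems ending in -t drop the final letter and add -esh.
So zupgobo → zuibpgobo.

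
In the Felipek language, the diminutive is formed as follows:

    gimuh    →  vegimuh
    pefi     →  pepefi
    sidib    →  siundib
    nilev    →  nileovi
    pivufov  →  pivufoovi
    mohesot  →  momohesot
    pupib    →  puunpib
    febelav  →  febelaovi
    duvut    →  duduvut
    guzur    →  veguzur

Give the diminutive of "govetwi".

pivufov and mohesot both have last vowel 'o' yet inflect differently (pivufoovi, momohesot), so the last vowel is not what conditions the rule; the final letter is.
"govetwi" ends in -i. The one such stem in the data (pefi → pepefi) repeats the first consonant+vowel as a prefix (as do duvut, mohesot), so the same rule applies.
So govetwi → gogovetwi.

gogovetwi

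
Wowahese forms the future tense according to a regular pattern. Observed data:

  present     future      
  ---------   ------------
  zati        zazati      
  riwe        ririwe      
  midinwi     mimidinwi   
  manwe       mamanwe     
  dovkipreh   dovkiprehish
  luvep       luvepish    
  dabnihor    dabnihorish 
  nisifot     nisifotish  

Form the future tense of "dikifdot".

dikifdotish

"dikifdot" ends in a consonant. The stems ending in a consonant (dovkipreh → dovkiprehish, luvep → luvepish, dabnihor → dabnihorish) add -ish.
The other pattern: stems ending in a vowel repeat the first consonant+vowel as a prefix.
So dikifdot → dikifdotish.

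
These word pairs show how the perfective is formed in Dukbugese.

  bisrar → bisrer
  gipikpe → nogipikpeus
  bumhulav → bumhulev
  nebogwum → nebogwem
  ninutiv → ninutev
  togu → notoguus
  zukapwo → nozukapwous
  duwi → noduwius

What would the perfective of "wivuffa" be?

nowivuffaus

"wivuffa" ends in a vowel. The stems ending in a vowel (gipikpe → nogipikpeus, duwi → noduwius, togu → notoguus) add no- … -us around the stem.
The other pattern: stems ending in a consonant change the last vowel to 'e'.
So wivuffa → nowivuffaus.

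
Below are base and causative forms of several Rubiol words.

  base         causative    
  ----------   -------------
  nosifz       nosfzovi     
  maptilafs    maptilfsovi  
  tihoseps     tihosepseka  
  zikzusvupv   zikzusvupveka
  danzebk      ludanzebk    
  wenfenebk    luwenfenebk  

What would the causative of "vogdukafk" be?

vogdukfkovi

tihoseps and maptilafs both end in -s yet inflect differently (tihosepseka, maptilfsovi), so the final letter is not what conditions the rule; the second-to-last letter is.
"vogdukafk" has second-to-last letter 'f'. The stems whose second-to-last letter is 'f' (maptilafs → maptilfsovi, nosifz → nosfzovi) delete the last vowel and add -ovi.
So vogdukafk → vogdukfkovi.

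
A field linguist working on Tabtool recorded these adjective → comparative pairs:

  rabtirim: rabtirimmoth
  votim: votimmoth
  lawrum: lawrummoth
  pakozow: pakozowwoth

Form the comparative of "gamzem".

gamzemmoth

Every pair shown (rabtirim → rabtirimmoth, votim → votimmoth, lawrum → lawrummoth, …) follows the same rule: double the final consonant and add -oth.
So gamzem → gamzemmoth.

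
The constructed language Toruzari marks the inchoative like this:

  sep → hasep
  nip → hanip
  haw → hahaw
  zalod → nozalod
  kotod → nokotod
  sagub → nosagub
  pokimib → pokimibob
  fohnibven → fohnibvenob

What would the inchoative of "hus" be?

sagub and pokimib both end in -b yet inflect differently (nosagub, pokimibob), so the final letter is not what conditions the rule; the number of vowels is.
"hus" has 1 vowel. The stems with 1 vowel (sep → hasep, nip → hanip, haw → hahaw) add the prefix ha-.
So hus → hahus.

hahus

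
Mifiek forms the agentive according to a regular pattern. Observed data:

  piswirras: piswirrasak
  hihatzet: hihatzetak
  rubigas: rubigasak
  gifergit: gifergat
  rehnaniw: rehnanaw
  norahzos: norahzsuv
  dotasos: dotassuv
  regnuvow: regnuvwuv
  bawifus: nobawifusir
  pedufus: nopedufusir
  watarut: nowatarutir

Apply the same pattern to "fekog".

fekguv

"fekog" has last vowel 'o'. The stems whose last vowel is 'o' (norahzos → norahzsuv, dotasos → dotassuv, regnuvow → regnuvwuv) delete the last vowel and add -uv.
So fekog → fekguv.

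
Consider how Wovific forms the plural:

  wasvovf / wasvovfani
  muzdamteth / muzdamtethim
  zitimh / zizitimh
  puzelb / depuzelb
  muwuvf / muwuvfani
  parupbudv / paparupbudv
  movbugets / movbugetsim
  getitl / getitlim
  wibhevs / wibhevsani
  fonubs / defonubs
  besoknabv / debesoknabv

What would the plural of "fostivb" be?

zitimh and muzdamteth both end in -h yet inflect differently (zizitimh, muzdamtethim), so the final letter is not what conditions the rule; the second-to-last letter is.
"fostivb" has second-to-last letter 'v'. The stems whose second-to-last letter is 'v' (wibhevs → wibhevsani, muwuvf → muwuvfani, wasvovf → wasvovfani) add -ani.
So fostivb → fostivbani.

fostivbani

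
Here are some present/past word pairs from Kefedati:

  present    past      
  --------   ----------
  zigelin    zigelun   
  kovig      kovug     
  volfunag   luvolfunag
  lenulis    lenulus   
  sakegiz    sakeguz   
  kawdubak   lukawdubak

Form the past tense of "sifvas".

volfunag and kovig both end in -g yet inflect differently (luvolfunag, kovug), so the final letter is not what conditions the rule; the last vowel is.
"sifvas" has last vowel 'a'. The stems whose last vowel is 'a' (kawdubak → lukawdubak, volfunag → luvolfunag) add the prefix lu-.
The other pattern: stems whose last vowel is 'i' change the last vowel to 'u'.
So sifvas → lusifvas.

lusifvas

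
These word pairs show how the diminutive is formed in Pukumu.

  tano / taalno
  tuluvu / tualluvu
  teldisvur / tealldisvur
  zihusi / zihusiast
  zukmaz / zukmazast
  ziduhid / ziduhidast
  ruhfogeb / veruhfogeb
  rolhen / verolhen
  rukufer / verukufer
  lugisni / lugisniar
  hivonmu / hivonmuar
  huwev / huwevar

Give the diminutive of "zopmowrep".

"zopmowrep" begins with z-. The stems beginning with z- (zihusi → zihusiast, zukmaz → zukmazast, ziduhid → ziduhidast) add -ast.
The other patterns: stems beginning with t- insert -al- after the first vowel; stems beginning with r- add the prefix ve-; stems beginning with h- or l- add -ar.
So zopmowrep → zopmowrepast.

zopmowrepast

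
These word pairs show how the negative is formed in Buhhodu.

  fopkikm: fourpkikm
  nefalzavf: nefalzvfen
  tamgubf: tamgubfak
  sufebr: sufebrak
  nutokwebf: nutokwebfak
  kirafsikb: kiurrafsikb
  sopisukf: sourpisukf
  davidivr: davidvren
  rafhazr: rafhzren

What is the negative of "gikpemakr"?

sopisukf and tamgubf both end in -f yet inflect differently (sourpisukf, tamgubfak), so the final letter is not what conditions the rule; the second-to-last letter is.
"gikpemakr" has second-to-last letter 'k'. The stems whose second-to-last letter is 'k' (sopisukf → sourpisukf, fopkikm → fourpkikm, kirafsikb → kiurrafsikb) insert -ur- after the first vowel.
The other patterns: stems whose second-to-last letter is 'b' add -ak; stems whose second-to-last letter is 'v' or 'z' delete the last vowel and add -en.
So gikpemakr → giurkpemakr.

giurkpemakr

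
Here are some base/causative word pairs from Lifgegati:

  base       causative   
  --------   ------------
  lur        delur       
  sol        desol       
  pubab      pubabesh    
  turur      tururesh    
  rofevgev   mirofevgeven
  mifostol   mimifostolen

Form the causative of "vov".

"vov" has 1 vowel. The stems with 1 vowel (lur → delur, sol → desol) add the prefix de-.
The other patterns: stems with 2 vowels add -esh; stems with 3 vowels add mi- … -en around the stem.
So vov → devov.

devov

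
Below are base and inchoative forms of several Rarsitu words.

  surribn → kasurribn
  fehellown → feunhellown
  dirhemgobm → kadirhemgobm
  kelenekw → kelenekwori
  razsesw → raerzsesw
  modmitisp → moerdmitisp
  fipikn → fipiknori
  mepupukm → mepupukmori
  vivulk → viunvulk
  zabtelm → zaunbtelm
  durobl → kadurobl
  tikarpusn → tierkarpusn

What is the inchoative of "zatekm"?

zatekmori

"zatekm" has second-to-last letter 'k'. The stems whose second-to-last letter is 'k' (kelenekw → kelenekwori, mepupukm → mepupukmori, fipikn → fipiknori) add -ori.
So zatekm → zatekmori.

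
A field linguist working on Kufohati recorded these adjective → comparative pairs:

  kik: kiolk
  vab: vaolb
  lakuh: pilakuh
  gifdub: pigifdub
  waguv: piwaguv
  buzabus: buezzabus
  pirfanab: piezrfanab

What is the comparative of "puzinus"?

puezzinus

vab and gifdub both end in -b yet inflect differently (vaolb, pigifdub), so the final letter is not what conditions the rule; the number of vowels is.
"puzinus" has 3 vowels. The stems with 3 vowels (buzabus → buezzabus, pirfanab → piezrfanab) insert -ez- after the first vowel.
So puzinus → puezzinus.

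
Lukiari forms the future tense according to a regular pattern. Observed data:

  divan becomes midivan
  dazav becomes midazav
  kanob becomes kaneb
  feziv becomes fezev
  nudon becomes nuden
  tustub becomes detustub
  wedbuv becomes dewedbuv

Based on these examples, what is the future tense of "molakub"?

demolakub

"molakub" has last vowel 'u'. The stems whose last vowel is 'u' (tustub → detustub, wedbuv → dewedbuv) add the prefix de-.
The other patterns: stems whose last vowel is 'a' add the prefix mi-; stems whose last vowel is 'i' or 'o' change the last vowel to 'e'.
So molakub → demolakub.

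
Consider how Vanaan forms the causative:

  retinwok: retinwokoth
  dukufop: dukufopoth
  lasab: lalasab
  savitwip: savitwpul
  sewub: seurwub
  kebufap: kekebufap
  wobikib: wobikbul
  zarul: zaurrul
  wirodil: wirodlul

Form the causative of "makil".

zarul and wirodil both end in -l yet inflect differently (zaurrul, wirodlul), so the final letter is not what conditions the rule; the last vowel is.
"makil" has last vowel 'i'. The stems whose last vowel is 'i' (wirodil → wirodlul, savitwip → savitwpul, wobikib → wobikbul) delete the last vowel and add -ul.
So makil → maklul.

maklul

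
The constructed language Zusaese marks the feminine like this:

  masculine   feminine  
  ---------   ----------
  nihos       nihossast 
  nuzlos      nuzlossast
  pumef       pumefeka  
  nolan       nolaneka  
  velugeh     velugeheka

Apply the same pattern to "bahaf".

nihos and nolan both begin with n- yet inflect differently (nihossast, nolaneka), so the first letter is not what conditions the rule; the final letter is.
"bahaf" ends in -f. The one such stem in the data (pumef → pumefeka) adds -eka, so the same rule applies.
The other pattern: stems ending in -s double the final consonant and add -ast.
So bahaf → bahafeka.

bahafeka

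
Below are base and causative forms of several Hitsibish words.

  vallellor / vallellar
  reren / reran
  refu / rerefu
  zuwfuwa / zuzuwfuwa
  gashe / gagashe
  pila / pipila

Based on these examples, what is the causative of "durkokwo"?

dudurkokwo

reren and gashe both have last vowel 'e' yet inflect differently (reran, gagashe), so the last vowel is not what conditions the rule; whether the stem ends in a vowel or a consonant is.
"durkokwo" ends in a vowel. The stems ending in a vowel (refu → rerefu, zuwfuwa → zuzuwfuwa, gashe → gagashe) repeat the first consonant+vowel as a prefix.
The other pattern: stems ending in a consonant change the last vowel to 'a'.
So durkokwo → dudurkokwo.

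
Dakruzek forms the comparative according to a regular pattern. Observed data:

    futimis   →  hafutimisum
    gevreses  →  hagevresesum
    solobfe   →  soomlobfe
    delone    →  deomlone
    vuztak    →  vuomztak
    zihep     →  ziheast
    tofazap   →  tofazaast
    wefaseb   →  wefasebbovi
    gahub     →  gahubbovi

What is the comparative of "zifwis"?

gevreses and solobfe both have last vowel 'e' yet inflect differently (hagevresesum, soomlobfe), so the last vowel is not what conditions the rule; the final letter is.
"zifwis" ends in -s. The stems ending in -s (futimis → hafutimisum, gevreses → hagevresesum) add ha- … -um around the stem.
So zifwis → hazifwisum.

hazifwisum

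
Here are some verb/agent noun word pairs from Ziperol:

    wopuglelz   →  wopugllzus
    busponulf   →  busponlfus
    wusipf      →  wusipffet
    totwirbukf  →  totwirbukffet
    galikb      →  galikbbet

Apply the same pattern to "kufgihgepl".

kufgihgepllet

busponulf and wusipf both end in -f yet inflect differently (busponlfus, wusipffet), so the final letter is not what conditions the rule; the second-to-last letter is.
"kufgihgepl" has second-to-last letter 'p'. The one such stem in the data (wusipf → wusipffet) doubles the final consonant and adds -et (as do totwirbukf, galikb), so the same rule applies.
So kufgihgepl → kufgihgepllet.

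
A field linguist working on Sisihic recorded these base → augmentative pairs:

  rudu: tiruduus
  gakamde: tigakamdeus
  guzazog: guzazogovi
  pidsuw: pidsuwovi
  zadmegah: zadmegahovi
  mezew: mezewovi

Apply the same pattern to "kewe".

tikeweus

gakamde and mezew both have last vowel 'e' yet inflect differently (tigakamdeus, mezewovi), so the last vowel is not what conditions the rule; whether the stem ends in a vowel or a consonant is.
"kewe" ends in a vowel. The stems ending in a vowel (rudu → tiruduus, gakamde → tigakamdeus) add ti- … -us around the stem.
The other pattern: stems ending in a consonant add -ovi.
So kewe → tikeweus.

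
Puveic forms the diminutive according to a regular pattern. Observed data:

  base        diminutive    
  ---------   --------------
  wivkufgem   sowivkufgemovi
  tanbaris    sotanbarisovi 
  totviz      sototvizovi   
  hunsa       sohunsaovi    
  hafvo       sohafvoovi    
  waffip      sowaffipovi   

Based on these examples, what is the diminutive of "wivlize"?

Every pair shown (wivkufgem → sowivkufgemovi, tanbaris → sotanbarisovi, totviz → sototvizovi, …) follows the same rule: add so- … -ovi around the stem.
So wivlize → sowivlizeovi.

sowivlizeovi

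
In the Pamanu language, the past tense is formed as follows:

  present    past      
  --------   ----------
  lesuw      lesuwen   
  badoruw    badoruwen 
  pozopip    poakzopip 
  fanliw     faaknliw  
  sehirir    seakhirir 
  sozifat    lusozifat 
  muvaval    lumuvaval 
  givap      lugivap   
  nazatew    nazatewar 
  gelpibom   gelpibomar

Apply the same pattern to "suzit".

suakzit

lesuw and fanliw both end in -w yet inflect differently (lesuwen, faaknliw), so the final letter is not what conditions the rule; the last vowel is.
"suzit" has last vowel 'i'. The stems whose last vowel is 'i' (pozopip → poakzopip, fanliw → faaknliw, sehirir → seakhirir) insert -ak- after the first vowel.
So suzit → suakzit.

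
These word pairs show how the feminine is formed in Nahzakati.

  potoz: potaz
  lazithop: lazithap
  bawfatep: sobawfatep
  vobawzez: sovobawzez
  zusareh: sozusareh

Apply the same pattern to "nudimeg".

lazithop and bawfatep both end in -p yet inflect differently (lazithap, sobawfatep), so the final letter is not what conditions the rule; the last vowel is.
"nudimeg" has last vowel 'e'. The stems whose last vowel is 'e' (bawfatep → sobawfatep, vobawzez → sovobawzez, zusareh → sozusareh) add the prefix so-.
So nudimeg → sonudimeg.

sonudimeg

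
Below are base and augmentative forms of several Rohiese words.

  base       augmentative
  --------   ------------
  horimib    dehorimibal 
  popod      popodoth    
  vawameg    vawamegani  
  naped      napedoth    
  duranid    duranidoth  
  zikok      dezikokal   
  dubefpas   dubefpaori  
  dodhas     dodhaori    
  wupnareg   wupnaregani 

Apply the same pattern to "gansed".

duranid and horimib both have last vowel 'i' yet inflect differently (duranidoth, dehorimibal), so the last vowel is not what conditions the rule; the final letter is.
"gansed" ends in -d. The stems ending in -d (popod → popodoth, duranid → duranidoth, naped → napedoth) add -oth.
So gansed → gansedoth.

gansedoth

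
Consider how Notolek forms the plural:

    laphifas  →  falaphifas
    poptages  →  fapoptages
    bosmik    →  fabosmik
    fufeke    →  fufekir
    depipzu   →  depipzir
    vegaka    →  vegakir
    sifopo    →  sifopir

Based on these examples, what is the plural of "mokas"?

famokas

poptages and fufeke both have last vowel 'e' yet inflect differently (fapoptages, fufekir), so the last vowel is not what conditions the rule; whether the stem ends in a vowel or a consonant is.
"mokas" ends in a consonant. The stems ending in a consonant (laphifas → falaphifas, poptages → fapoptages, bosmik → fabosmik) add the prefix fa-.
The other pattern: stems ending in a vowel drop the final letter and add -ir.
So mokas → famokas.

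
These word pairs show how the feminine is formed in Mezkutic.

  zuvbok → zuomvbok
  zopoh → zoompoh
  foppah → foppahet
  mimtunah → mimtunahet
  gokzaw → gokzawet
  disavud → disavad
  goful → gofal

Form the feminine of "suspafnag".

zopoh and foppah both end in -h yet inflect differently (zoompoh, foppahet), so the final letter is not what conditions the rule; the last vowel is.
"suspafnag" has last vowel 'a'. The stems whose last vowel is 'a' (foppah → foppahet, mimtunah → mimtunahet, gokzaw → gokzawet) add -et.
The other patterns: stems whose last vowel is 'o' insert -om- after the first vowel; stems whose last vowel is 'u' change the last vowel to 'a'.
So suspafnag → suspafnaget.

suspafnaget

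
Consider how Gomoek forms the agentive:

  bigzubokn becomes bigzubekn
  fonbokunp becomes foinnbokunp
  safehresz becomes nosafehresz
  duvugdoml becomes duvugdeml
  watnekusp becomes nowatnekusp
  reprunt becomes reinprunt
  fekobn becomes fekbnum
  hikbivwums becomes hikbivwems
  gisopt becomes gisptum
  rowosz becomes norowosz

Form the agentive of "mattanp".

mainttanp

watnekusp and fonbokunp both end in -p yet inflect differently (nowatnekusp, foinnbokunp), so the final letter is not what conditions the rule; the second-to-last letter is.
"mattanp" has second-to-last letter 'n'. The stems whose second-to-last letter is 'n' (reprunt → reinprunt, fonbokunp → foinnbokunp) insert -in- after the first vowel.
So mattanp → mainttanp.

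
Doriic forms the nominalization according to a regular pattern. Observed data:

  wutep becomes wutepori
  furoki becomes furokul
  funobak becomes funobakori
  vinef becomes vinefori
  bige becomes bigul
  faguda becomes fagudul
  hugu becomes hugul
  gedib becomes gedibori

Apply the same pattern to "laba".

bige and wutep both have last vowel 'e' yet inflect differently (bigul, wutepori), so the last vowel is not what conditions the rule; whether the stem ends in a vowel or a consonant is.
"laba" ends in a vowel. The stems ending in a vowel (hugu → hugul, furoki → furokul, bige → bigul) drop the final letter and add -ul.
The other pattern: stems ending in a consonant add -ori.
So laba → labul.

labul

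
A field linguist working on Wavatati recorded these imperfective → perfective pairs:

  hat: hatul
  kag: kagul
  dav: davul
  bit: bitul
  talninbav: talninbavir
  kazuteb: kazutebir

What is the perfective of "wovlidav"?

talninbav and dav both end in -v yet inflect differently (talninbavir, davul), so the final letter is not what conditions the rule; the number of vowels is.
"wovlidav" has 3 vowels. The stems with 3 vowels (kazuteb → kazutebir, talninbav → talninbavir) add -ir.
So wovlidav → wovlidavir.

wovlidavir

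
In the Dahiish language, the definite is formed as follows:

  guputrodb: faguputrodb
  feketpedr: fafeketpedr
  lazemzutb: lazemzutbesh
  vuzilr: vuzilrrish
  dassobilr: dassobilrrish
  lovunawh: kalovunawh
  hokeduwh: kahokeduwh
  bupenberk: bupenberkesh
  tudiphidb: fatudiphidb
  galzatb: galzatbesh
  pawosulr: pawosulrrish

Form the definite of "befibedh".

feketpedr and dassobilr both end in -r yet inflect differently (fafeketpedr, dassobilrrish), so the final letter is not what conditions the rule; the second-to-last letter is.
"befibedh" has second-to-last letter 'd'. The stems whose second-to-last letter is 'd' (tudiphidb → fatudiphidb, feketpedr → fafeketpedr, guputrodb → faguputrodb) add the prefix fa-.
The other patterns: stems whose second-to-last letter is 'w' add the prefix ka-; stems whose second-to-last letter is 'l' double the final consonant and add -ish; stems whose second-to-last letter is 'r' or 't' add -esh.
So befibedh → fabefibedh.

fabefibedh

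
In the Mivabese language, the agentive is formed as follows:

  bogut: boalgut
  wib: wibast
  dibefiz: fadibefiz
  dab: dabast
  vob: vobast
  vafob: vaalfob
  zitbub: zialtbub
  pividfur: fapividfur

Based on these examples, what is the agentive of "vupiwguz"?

favupiwguz

wib and zitbub both end in -b yet inflect differently (wibast, zialtbub), so the final letter is not what conditions the rule; the number of vowels is.
"vupiwguz" has 3 vowels. The stems with 3 vowels (pividfur → fapividfur, dibefiz → fadibefiz) add the prefix fa-.
The other patterns: stems with 1 vowel add -ast; stems with 2 vowels insert -al- after the first vowel.
So vupiwguz → favupiwguz.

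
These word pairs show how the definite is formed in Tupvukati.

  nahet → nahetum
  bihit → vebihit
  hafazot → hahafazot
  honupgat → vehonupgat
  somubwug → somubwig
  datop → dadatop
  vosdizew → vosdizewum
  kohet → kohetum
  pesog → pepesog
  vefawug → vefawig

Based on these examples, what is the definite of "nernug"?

nernig

hafazot and kohet both end in -t yet inflect differently (hahafazot, kohetum), so the final letter is not what conditions the rule; the last vowel is.
"nernug" has last vowel 'u'. The stems whose last vowel is 'u' (somubwug → somubwig, vefawug → vefawig) change the last vowel to 'i'.
The other patterns: stems whose last vowel is 'o' repeat the first consonant+vowel as a prefix; stems whose last vowel is 'e' add -um; stems whose last vowel is 'a' or 'i' add the prefix ve-.
So nernug → nernig.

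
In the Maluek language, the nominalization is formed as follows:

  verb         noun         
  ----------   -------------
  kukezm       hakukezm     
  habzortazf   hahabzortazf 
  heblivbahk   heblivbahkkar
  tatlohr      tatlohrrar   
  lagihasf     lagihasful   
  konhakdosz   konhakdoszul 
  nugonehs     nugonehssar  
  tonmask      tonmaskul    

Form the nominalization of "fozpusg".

fozpusgul

heblivbahk and tonmask both end in -k yet inflect differently (heblivbahkkar, tonmaskul), so the final letter is not what conditions the rule; the second-to-last letter is.
"fozpusg" has second-to-last letter 's'. The stems whose second-to-last letter is 's' (tonmask → tonmaskul, lagihasf → lagihasful, konhakdosz → konhakdoszul) add -ul.
So fozpusg → fozpusgul.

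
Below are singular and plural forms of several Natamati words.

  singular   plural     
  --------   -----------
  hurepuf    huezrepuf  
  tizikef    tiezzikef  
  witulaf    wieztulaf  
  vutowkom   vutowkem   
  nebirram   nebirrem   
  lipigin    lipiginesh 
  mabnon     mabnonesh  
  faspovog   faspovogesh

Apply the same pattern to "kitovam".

kitovem

"kitovam" ends in -m. The stems ending in -m (vutowkom → vutowkem, nebirram → nebirrem) change the last vowel to 'e'.
So kitovam → kitovem.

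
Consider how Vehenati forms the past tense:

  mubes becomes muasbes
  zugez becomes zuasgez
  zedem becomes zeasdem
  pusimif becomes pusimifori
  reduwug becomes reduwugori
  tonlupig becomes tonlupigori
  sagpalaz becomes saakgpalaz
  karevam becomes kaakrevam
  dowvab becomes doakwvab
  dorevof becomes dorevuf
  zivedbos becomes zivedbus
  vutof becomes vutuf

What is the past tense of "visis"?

zugez and sagpalaz both end in -z yet inflect differently (zuasgez, saakgpalaz), so the final letter is not what conditions the rule; the last vowel is.
"visis" has last vowel 'i'. The stems whose last vowel is 'i' (pusimif → pusimifori, tonlupig → tonlupigori) add -ori.
The other patterns: stems whose last vowel is 'e' insert -as- after the first vowel; stems whose last vowel is 'a' insert -ak- after the first vowel; stems whose last vowel is 'o' change the last vowel to 'u'.
So visis → visisori.

visisori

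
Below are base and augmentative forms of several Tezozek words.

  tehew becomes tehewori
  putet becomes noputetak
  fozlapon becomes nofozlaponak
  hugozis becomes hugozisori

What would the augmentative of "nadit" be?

"nadit" ends in -t. The one such stem in the data (putet → noputetak) adds no- … -ak around the stem, so the same rule applies.
So nadit → nonaditak.

nonaditak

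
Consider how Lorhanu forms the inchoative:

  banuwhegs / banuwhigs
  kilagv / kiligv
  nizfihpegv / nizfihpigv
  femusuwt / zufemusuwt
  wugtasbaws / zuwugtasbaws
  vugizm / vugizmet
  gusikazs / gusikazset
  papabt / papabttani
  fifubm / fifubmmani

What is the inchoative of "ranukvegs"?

ranukvigs

"ranukvegs" has second-to-last letter 'g'. The stems whose second-to-last letter is 'g' (banuwhegs → banuwhigs, kilagv → kiligv, nizfihpegv → nizfihpigv) change the last vowel to 'i'.
So ranukvegs → ranukvigs.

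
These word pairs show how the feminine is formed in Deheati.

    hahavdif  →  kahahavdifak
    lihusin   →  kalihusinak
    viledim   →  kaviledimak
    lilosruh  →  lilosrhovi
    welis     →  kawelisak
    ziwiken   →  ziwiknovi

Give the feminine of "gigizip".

kagigizipak

lihusin and ziwiken both end in -n yet inflect differently (kalihusinak, ziwiknovi), so the final letter is not what conditions the rule; the last vowel is.
"gigizip" has last vowel 'i'. The stems whose last vowel is 'i' (welis → kawelisak, hahavdif → kahahavdifak, viledim → kaviledimak) add ka- … -ak around the stem.
The other pattern: stems whose last vowel is 'e' or 'u' delete the last vowel and add -ovi.
So gigizip → kagigizipak.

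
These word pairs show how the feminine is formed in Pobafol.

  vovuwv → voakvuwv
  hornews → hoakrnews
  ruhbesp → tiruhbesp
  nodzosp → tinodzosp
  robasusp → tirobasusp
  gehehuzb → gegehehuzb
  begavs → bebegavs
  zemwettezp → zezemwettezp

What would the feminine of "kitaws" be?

hornews and begavs both end in -s yet inflect differently (hoakrnews, bebegavs), so the final letter is not what conditions the rule; the second-to-last letter is.
"kitaws" has second-to-last letter 'w'. The stems whose second-to-last letter is 'w' (vovuwv → voakvuwv, hornews → hoakrnews) insert -ak- after the first vowel.
The other patterns: stems whose second-to-last letter is 's' add the prefix ti-; stems whose second-to-last letter is 'v' or 'z' repeat the first consonant+vowel as a prefix.
So kitaws → kiaktaws.

kiaktaws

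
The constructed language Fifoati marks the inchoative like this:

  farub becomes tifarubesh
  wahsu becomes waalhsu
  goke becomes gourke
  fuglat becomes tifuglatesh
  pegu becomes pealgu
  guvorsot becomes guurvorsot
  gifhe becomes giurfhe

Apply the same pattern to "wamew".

waalmew

fuglat and guvorsot both end in -t yet inflect differently (tifuglatesh, guurvorsot), so the final letter is not what conditions the rule; the first letter is.
"wamew" begins with w-. The one such stem in the data (wahsu → waalhsu) inserts -al- after the first vowel (as does pegu), so the same rule applies.
The other patterns: stems beginning with f- add ti- … -esh around the stem; stems beginning with g- insert -ur- after the first vowel.
So wamew → waalmew.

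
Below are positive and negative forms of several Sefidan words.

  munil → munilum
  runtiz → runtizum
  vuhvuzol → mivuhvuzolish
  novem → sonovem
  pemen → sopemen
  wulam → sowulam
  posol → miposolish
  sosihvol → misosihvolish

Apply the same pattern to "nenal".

posol and munil both end in -l yet inflect differently (miposolish, munilum), so the final letter is not what conditions the rule; the last vowel is.
"nenal" has last vowel 'a'. The one such stem in the data (wulam → sowulam) adds the prefix so-, so the same rule applies.
So nenal → sonenal.

sonenal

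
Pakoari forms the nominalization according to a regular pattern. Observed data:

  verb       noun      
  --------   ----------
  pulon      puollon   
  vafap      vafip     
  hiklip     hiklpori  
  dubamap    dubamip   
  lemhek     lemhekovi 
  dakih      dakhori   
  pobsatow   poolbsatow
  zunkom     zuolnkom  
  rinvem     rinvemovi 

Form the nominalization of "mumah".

hiklip and vafap both end in -p yet inflect differently (hiklpori, vafip), so the final letter is not what conditions the rule; the last vowel is.
"mumah" has last vowel 'a'. The stems whose last vowel is 'a' (vafap → vafip, dubamap → dubamip) change the last vowel to 'i'.
So mumah → mumih.

mumih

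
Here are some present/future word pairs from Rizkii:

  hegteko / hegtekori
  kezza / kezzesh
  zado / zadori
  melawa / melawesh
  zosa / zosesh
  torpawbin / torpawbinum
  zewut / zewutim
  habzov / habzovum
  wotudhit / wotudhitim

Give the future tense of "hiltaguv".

zado and habzov both have last vowel 'o' yet inflect differently (zadori, habzovum), so the last vowel is not what conditions the rule; the final letter is.
"hiltaguv" ends in -v. The one such stem in the data (habzov → habzovum) adds -um, so the same rule applies.
The other patterns: stems ending in -a drop the final letter and add -esh; stems ending in -o drop the final letter and add -ori; stems ending in -t add -im.
So hiltaguv → hiltaguvum.

hiltaguvum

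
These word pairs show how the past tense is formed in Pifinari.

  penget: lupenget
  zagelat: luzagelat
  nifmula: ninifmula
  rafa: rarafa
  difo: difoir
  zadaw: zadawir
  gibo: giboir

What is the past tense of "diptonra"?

didiptonra

"diptonra" ends in -a. The stems ending in -a (nifmula → ninifmula, rafa → rarafa) repeat the first consonant+vowel as a prefix.
The other patterns: stems ending in -t add the prefix lu-; stems ending in -o or -w add -ir.
So diptonra → didiptonra.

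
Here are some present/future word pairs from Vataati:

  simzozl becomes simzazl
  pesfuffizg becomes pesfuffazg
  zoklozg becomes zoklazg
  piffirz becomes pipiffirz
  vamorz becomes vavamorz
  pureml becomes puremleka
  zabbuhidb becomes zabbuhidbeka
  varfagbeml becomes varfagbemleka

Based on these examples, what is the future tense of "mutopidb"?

simzozl and pureml both end in -l yet inflect differently (simzazl, puremleka), so the final letter is not what conditions the rule; the second-to-last letter is.
"mutopidb" has second-to-last letter 'd'. The one such stem in the data (zabbuhidb → zabbuhidbeka) adds -eka, so the same rule applies.
So mutopidb → mutopidbeka.

mutopidbeka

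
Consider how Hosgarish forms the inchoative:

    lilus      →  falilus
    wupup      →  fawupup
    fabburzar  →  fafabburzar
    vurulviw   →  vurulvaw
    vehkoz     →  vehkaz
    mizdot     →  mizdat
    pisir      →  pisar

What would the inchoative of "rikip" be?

rikap

"rikip" has last vowel 'i'. The stems whose last vowel is 'i' (vurulviw → vurulvaw, pisir → pisar) change the last vowel to 'a'.
The other pattern: stems whose last vowel is 'a' or 'u' add the prefix fa-.
So rikip → rikap.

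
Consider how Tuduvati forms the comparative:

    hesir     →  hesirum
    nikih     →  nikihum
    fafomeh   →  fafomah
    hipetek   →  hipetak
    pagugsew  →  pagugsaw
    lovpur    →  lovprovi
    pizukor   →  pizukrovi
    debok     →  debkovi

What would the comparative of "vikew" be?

nikih and fafomeh both end in -h yet inflect differently (nikihum, fafomah), so the final letter is not what conditions the rule; the last vowel is.
"vikew" has last vowel 'e'. The stems whose last vowel is 'e' (fafomeh → fafomah, hipetek → hipetak, pagugsew → pagugsaw) change the last vowel to 'a'.
The other patterns: stems whose last vowel is 'i' add -um; stems whose last vowel is 'o' or 'u' delete the last vowel and add -ovi.
So vikew → vikaw.

vikaw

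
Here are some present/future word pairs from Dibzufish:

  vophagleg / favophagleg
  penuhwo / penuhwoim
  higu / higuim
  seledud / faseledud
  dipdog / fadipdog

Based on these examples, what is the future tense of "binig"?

fabinig

seledud and higu both have last vowel 'u' yet inflect differently (faseledud, higuim), so the last vowel is not what conditions the rule; whether the stem ends in a vowel or a consonant is.
"binig" ends in a consonant. The stems ending in a consonant (dipdog → fadipdog, vophagleg → favophagleg, seledud → faseledud) add the prefix fa-.
The other pattern: stems ending in a vowel add -im.
So binig → fabinig.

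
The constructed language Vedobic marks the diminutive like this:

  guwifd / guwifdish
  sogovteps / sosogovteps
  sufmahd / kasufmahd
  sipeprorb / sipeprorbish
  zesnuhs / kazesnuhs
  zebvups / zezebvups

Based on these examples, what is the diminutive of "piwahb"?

kapiwahb

zebvups and zesnuhs both end in -s yet inflect differently (zezebvups, kazesnuhs), so the final letter is not what conditions the rule; the second-to-last letter is.
"piwahb" has second-to-last letter 'h'. The stems whose second-to-last letter is 'h' (sufmahd → kasufmahd, zesnuhs → kazesnuhs) add the prefix ka-.
So piwahb → kapiwahb.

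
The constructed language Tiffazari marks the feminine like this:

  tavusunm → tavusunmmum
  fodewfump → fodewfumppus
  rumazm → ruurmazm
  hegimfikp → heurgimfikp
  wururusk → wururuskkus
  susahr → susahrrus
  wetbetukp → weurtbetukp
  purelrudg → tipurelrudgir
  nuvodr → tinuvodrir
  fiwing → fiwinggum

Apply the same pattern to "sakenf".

"sakenf" has second-to-last letter 'n'. The stems whose second-to-last letter is 'n' (tavusunm → tavusunmmum, fiwing → fiwinggum) double the final consonant and add -um.
The other patterns: stems whose second-to-last letter is 'k' or 'z' insert -ur- after the first vowel; stems whose second-to-last letter is 'd' add ti- … -ir around the stem; stems whose second-to-last letter is 'h', 'm' or 's' double the final consonant and add -us.
So sakenf → sakenffum.

sakenffum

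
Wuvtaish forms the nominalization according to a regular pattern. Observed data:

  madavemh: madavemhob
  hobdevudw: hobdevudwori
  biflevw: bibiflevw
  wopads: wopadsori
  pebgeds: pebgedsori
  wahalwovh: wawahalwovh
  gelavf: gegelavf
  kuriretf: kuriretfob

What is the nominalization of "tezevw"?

tetezevw

biflevw and hobdevudw both end in -w yet inflect differently (bibiflevw, hobdevudwori), so the final letter is not what conditions the rule; the second-to-last letter is.
"tezevw" has second-to-last letter 'v'. The stems whose second-to-last letter is 'v' (wahalwovh → wawahalwovh, gelavf → gegelavf, biflevw → bibiflevw) repeat the first consonant+vowel as a prefix.
So tezevw → tetezevw.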